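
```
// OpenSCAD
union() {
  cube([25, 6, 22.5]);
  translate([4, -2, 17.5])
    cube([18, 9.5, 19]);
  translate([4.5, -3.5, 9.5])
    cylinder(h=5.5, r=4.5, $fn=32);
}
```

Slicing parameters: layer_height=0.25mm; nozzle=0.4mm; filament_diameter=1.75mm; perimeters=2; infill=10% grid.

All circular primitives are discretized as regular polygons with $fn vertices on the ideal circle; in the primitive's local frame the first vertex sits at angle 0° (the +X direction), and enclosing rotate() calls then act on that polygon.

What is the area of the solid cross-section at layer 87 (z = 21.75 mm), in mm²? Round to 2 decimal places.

213.00 mm²

At z = 21.75 mm: the cube is present — its section is the full 25×6 rectangle (area 150.00 mm²); the cube at (4, -2) is present — its section is the full 18×9.5 rectangle (area 171.00 mm²); the cylinder at (4.5, -3.5) does not reach this height (z outside [9.5, 15]); Combining (union): the regions partially overlap — summed areas 321.00 mm² minus the doubly-counted overlap 108.00 mm² gives 213.00 mm² — area = 213.00 mm². Overall, the cross-section is a single solid region. Net area = 213.00 mm².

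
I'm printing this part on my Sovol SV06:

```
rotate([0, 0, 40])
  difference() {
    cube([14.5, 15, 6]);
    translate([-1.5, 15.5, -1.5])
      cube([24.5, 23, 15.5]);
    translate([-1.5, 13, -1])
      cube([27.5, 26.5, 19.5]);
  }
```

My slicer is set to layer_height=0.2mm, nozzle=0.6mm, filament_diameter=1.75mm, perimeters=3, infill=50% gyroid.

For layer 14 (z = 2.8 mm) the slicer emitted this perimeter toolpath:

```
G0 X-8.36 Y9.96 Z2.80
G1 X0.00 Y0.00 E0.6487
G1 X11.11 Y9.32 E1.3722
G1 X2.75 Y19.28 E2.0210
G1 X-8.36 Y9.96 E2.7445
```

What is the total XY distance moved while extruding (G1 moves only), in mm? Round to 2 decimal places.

Sum the Euclidean lengths of each G1 segment: total = 55.01 mm.

55.01 mm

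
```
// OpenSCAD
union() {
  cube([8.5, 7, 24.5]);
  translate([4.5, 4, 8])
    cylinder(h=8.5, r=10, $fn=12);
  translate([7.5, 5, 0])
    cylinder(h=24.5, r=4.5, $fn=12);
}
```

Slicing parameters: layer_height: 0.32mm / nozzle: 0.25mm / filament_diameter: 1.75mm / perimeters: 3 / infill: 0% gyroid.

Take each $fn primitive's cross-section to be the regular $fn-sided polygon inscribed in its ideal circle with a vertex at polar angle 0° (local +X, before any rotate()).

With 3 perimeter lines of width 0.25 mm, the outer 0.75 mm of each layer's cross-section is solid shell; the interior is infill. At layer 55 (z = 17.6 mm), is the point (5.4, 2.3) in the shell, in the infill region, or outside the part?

At z = 17.6 mm: the cube (footprint 8.5×7) is included at this height; the cylinder at (4.5, 4) is absent (z outside [8, 16.5]); the r=4.5 cylinder at (7.5, 5) gives a regular 12-gon of circumradius 4.5 (constant along its height); Combining (union): the regions partially overlap (shared area 30.02 mm²), so overlapping operands fuse into one piece — 1 connected region. Overall, the cross-section is a single solid region. The nearest boundary edge runs (8.50, 0.00)→(0.00, 0.00); distance from the point to it = 2.30 mm. The point is inside the cross-section and 2.30 mm from the nearest boundary — more than the 0.75 mm shell width (3 × 0.25), so it's in the infill interior.

infill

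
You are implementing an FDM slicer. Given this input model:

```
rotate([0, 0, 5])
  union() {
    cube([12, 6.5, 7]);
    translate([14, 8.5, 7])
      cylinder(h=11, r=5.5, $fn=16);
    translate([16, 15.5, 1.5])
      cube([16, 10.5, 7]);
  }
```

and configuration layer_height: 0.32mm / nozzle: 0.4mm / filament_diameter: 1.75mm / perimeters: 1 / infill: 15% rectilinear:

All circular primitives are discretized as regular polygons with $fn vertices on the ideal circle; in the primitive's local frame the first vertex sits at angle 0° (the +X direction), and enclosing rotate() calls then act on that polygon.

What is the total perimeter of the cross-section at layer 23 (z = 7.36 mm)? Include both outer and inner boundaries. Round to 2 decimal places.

87.34 mm

At z = 7.36 mm: the cube is absent (z outside [0, 7]); the r=5.5 cylinder at (14, 8.5) gives a regular 16-gon of circumradius 5.5 (constant along its height) (perimeter = 2·16·5.500·sin(180°/16) = 34.34 mm); the 16×10.5 cube at (16, 15.5) contributes its full rectangle (perimeter 53.00 mm); Merging all regions: the 2 present regions are separate (no shared area or edge), so areas and boundary lengths simply add and each stays a separate island — boundary = 87.34 mm; (rotated 5° about Z; rotation is an isometry so areas/perimeters/island counts are preserved). Overall, the cross-section has 2 separate islands. Total boundary length (outer) = 87.34 mm.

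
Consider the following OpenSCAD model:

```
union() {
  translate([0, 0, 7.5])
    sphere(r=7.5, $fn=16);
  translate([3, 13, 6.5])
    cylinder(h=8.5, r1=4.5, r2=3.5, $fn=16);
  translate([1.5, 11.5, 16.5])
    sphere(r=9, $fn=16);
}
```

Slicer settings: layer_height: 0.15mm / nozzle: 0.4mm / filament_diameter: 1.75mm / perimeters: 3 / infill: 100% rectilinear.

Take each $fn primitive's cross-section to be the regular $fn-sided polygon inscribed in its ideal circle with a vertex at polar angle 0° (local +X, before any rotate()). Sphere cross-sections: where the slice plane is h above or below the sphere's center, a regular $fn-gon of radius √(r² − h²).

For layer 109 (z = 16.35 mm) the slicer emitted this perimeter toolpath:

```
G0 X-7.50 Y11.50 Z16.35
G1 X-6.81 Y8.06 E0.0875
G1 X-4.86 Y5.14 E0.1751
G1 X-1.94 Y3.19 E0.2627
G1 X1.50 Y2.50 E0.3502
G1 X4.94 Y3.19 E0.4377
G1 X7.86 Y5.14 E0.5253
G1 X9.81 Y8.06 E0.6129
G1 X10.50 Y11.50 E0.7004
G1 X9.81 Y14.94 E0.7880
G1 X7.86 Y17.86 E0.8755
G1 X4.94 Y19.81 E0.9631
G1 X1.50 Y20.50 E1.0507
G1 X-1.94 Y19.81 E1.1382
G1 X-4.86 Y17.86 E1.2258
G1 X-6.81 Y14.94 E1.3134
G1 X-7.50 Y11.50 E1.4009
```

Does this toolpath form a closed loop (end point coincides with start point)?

yes

Start point (G0): (-7.50, 11.50). End point (last G1): the path returns to the start — closed.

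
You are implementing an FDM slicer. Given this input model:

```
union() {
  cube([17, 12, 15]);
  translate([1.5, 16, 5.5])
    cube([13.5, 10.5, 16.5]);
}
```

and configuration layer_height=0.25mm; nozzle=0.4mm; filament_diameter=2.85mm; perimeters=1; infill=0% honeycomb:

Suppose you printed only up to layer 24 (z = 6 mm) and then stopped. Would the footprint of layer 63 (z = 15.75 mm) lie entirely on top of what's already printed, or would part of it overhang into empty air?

entirely on top

Compare the two slices. At z = 6: the cube (footprint 17×12) is included at this height (area 204.00 mm²); the cube at (1.5, 16) is present — its section is the full 13.5×10.5 rectangle (area 141.75 mm²); Merging all regions: the 2 present regions are separate (no shared area or edge), so areas and boundary lengths simply add and each stays a separate island — area = 345.75 mm². At z = 15.75: the cube is absent (z outside [0, 15]); the 13.5×10.5 cube at (1.5, 16) contributes its full rectangle (area 141.75 mm²); Combining (union): only the 13.5×10.5 cube at (1.5, 16) is present, so the union is just that shape — area = 141.75 mm². Checking containment: the cross-section at z = 15.75 is a subset of the cross-section at z = 6.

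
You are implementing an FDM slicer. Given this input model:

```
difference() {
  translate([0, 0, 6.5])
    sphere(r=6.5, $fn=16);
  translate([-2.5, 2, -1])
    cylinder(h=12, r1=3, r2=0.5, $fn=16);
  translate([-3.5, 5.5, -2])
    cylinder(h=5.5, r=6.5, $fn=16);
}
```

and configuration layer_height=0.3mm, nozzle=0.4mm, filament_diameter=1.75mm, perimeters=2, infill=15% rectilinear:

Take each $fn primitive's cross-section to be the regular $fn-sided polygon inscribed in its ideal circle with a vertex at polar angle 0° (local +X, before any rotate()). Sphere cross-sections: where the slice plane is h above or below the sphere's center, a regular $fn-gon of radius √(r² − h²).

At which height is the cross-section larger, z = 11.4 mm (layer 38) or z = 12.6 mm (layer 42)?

layer 38 (z = 11.4 mm)

Layer 38 (z = 11.4): the sphere: section is a regular 16-gon, circumradius = √(r²−h²) = √(6.5²−4.9²) = 4.271 (area = (16/2)·4.271²·sin(360°/16) = 55.84 mm²); the cone at (-2.5, 2) does not reach this height (z outside [-1, 11]); the cylinder at (-3.5, 5.5) is absent (z outside [-2, 3.5]); After the difference (first − rest): none of the subtracted shapes is present at this height, so the r=6.5 sphere is unchanged — area = 55.84 mm². So its area = 55.84 mm². Layer 42 (z = 12.6): the r=6.5 sphere contributes a regular 16-gon of circumradius √(6.5²−6.1²) = 2.245 (area = (16/2)·2.245²·sin(360°/16) = 15.43 mm²); the cone at (-2.5, 2) is not intersected at this z (z outside [-1, 11]); the cylinder at (-3.5, 5.5) does not reach this height (z outside [-2, 3.5]); Taking the first minus the rest: none of the subtracted shapes is present at this height, so the r=6.5 sphere is unchanged — area = 15.43 mm². So its area = 15.43 mm². Layer 38 is larger (55.84 vs 15.43 mm²).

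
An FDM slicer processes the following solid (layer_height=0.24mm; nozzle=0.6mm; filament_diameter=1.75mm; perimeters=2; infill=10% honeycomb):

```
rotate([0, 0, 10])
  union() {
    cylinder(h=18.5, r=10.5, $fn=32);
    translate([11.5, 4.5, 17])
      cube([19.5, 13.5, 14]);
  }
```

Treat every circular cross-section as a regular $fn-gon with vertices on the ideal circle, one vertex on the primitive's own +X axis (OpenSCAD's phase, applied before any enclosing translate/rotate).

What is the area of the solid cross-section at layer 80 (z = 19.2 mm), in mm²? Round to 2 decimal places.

At z = 19.2 mm: the cylinder is absent (z outside [0, 18.5]); the cube at (11.5, 4.5) (footprint 19.5×13.5) is included at this height (area 263.25 mm²); Taking the union: only the 19.5×13.5 cube at (11.5, 4.5) is present, so the union is just that shape — area = 263.25 mm²; (rotated 10° about Z; rotation is an isometry so areas/perimeters/island counts are preserved). Overall, the cross-section is a single solid region. Net area = 263.25 mm².

263.25 mm²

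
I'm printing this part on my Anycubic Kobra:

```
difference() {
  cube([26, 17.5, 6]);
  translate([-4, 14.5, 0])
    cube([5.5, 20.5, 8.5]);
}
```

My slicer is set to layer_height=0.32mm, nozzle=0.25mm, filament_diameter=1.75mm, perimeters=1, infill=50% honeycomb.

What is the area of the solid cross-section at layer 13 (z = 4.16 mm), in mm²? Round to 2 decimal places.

450.50 mm²

At z = 4.16 mm: the cube (footprint 26×17.5) is included at this height (area 455.00 mm²); the cube at (-4, 14.5) is present — its section is the full 5.5×20.5 rectangle (area 112.75 mm²); Subtracting the remaining from the first: starting from the 26×17.5 cube (455.00 mm²), the 5.5×20.5 cube at (-4, 14.5) partially overlaps it — only the 4.50 mm² overlap (of its 112.75 mm²) is removed, clipping the outline — area = 450.50 mm². Overall, the cross-section is a single solid region. Net area = 450.50 mm².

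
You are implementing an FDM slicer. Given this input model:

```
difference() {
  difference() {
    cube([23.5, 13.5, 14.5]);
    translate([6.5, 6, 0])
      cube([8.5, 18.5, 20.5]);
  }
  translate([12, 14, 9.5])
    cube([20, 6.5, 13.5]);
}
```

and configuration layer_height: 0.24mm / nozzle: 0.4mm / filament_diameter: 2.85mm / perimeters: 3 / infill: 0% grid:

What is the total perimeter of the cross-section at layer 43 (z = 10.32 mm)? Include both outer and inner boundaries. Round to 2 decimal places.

At z = 10.32 mm: the 23.5×13.5 cube contributes its full rectangle (perimeter 74.00 mm); the cube at (6.5, 6) is present — its section is the full 8.5×18.5 rectangle (perimeter 54.00 mm); After the difference (first − rest): starting from the 23.5×13.5 cube, the 8.5×18.5 cube at (6.5, 6) partially overlaps it — only the 63.75 mm² overlap (of its 157.25 mm²) is removed, clipping the outline — boundary = 89.00 mm; the 20×6.5 cube at (12, 14) contributes its full rectangle (perimeter 53.00 mm); After the difference (first − rest): starting from that combined region, the 20×6.5 cube at (12, 14) misses the remaining region (no effect) — boundary = 89.00 mm. Overall, the cross-section is a single solid region. Total boundary length (outer) = 89.00 mm.

89.00 mm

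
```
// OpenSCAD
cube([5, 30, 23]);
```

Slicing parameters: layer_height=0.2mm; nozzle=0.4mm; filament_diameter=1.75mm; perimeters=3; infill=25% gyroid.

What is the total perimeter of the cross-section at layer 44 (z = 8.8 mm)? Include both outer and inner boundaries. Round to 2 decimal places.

At z = 8.8 mm: the cube (footprint 5×30) is included at this height (perimeter 70.00 mm). Overall, the cross-section is a single solid region. Total boundary length (outer) = 70.00 mm.

70.00 mm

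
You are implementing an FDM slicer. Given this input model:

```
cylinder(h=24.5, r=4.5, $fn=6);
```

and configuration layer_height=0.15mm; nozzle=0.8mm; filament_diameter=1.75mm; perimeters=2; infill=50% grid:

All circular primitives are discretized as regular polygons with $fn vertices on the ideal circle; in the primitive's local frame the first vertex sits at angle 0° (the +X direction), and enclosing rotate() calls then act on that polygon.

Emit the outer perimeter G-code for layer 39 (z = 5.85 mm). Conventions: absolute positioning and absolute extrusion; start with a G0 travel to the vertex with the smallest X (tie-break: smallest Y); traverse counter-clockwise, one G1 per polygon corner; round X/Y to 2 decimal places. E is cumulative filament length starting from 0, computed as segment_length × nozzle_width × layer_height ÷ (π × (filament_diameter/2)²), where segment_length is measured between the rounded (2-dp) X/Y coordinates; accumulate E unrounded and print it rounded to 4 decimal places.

G0 X-4.50 Y0.00 Z5.85
G1 X-2.25 Y-3.90 E0.2246
G1 X2.25 Y-3.90 E0.4491
G1 X4.50 Y0.00 E0.6738
G1 X2.25 Y3.90 E0.8984
G1 X-2.25 Y3.90 E1.1229
G1 X-4.50 Y0.00 E1.3475

At z = 5.85 mm: the r=4.5 cylinder contributes a regular 6-gon of circumradius 4.5. The outline is a single polygon with 6 vertices. Extrusion per mm of travel: 0.8 × 0.15 / (π × 0.875²) = 0.049890. Accumulating E over each segment gives final E = 1.3475.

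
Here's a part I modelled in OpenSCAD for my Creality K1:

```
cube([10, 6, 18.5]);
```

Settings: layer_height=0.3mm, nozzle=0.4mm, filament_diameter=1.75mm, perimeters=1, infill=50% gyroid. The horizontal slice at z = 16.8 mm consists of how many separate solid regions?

At z = 16.8 mm: the 10×6 cube contributes its full rectangle. The result has 1 disconnected region.

1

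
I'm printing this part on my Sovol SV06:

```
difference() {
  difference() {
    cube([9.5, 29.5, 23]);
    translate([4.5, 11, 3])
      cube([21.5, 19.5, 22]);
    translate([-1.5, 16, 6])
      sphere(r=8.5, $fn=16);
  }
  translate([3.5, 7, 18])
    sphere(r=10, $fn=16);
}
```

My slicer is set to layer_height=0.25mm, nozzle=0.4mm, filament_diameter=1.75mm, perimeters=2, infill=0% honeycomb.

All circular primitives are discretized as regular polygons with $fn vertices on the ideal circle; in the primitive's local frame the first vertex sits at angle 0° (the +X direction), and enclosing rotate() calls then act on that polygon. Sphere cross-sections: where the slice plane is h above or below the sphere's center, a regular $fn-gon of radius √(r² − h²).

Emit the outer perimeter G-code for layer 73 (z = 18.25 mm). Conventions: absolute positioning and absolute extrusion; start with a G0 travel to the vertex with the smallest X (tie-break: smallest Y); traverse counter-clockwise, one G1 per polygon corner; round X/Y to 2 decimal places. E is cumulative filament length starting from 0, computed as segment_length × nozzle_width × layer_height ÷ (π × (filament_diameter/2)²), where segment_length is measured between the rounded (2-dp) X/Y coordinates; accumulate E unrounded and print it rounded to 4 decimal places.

G0 X0.00 Y16.30 Z18.25
G1 X3.50 Y17.00 E0.1484
G1 X4.50 Y16.80 E0.1908
G1 X4.50 Y29.50 E0.7188
G1 X0.00 Y29.50 E0.9059
G1 X0.00 Y16.30 E1.4547

At z = 18.25 mm: the cube is present — its section is the full 9.5×29.5 rectangle; the 21.5×19.5 cube at (4.5, 11) contributes its full rectangle; the sphere at (-1.5, 16) is absent (|z−center|=12.250 > r=8.5); After the difference (first − rest): starting from the 9.5×29.5 cube, the 21.5×19.5 cube at (4.5, 11) partially overlaps it — only the 92.50 mm² overlap (of its 419.25 mm²) is removed, clipping the outline — 1 connected region; the r=10 sphere at (3.5, 7) contributes a regular 16-gon of circumradius √(10²−0.25²) = 9.997; Taking the first minus the rest: starting from the result so far, the r=10 sphere at (3.5, 7) partially overlaps it — only the 130.17 mm² overlap (of its 305.96 mm²) is removed, clipping the outline — 1 connected region. The outline is a single polygon with 5 vertices. Extrusion per mm of travel: 0.4 × 0.25 / (π × 0.875²) = 0.041575. Accumulating E over each segment gives final E = 1.4547.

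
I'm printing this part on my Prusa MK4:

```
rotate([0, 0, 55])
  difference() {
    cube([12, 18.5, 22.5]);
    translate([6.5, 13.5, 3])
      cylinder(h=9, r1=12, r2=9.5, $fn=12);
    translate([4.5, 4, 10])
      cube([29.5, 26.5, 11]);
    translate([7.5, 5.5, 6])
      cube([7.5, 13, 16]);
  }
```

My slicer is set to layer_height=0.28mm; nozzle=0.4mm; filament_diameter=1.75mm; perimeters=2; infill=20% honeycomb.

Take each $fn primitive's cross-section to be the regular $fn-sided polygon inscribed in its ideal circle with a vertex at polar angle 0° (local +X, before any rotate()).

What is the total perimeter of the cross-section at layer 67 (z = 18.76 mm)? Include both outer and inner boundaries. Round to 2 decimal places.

61.00 mm

At z = 18.76 mm: the cube (footprint 12×18.5) is included at this height (perimeter 61.00 mm); the cone at (6.5, 13.5) is not intersected at this z (z outside [3, 12]); the cube at (4.5, 4) (footprint 29.5×26.5) is included at this height (perimeter 112.00 mm); the 7.5×13 cube at (7.5, 5.5) contributes its full rectangle (perimeter 41.00 mm); Taking the first minus the rest: starting from the 12×18.5 cube, the 29.5×26.5 cube at (4.5, 4) partially overlaps it — only the 108.75 mm² overlap (of its 781.75 mm²) is removed, clipping the outline; the 7.5×13 cube at (7.5, 5.5) misses the remaining region (no effect) — boundary = 61.00 mm; (whole slice rotated 55° about Z — lengths, areas and connectivity unchanged). Overall, the cross-section is a single solid region. Total boundary length (outer) = 61.00 mm.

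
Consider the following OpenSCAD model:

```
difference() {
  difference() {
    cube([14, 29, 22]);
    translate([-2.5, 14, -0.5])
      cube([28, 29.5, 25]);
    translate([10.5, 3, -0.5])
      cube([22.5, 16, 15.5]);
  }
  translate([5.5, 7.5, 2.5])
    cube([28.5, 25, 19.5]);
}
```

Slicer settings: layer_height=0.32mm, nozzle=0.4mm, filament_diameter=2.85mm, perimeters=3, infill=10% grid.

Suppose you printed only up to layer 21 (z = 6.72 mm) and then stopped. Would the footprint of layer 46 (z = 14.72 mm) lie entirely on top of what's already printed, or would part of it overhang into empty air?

entirely on top

Compare the two slices. At z = 6.72: the cube is present — its section is the full 14×29 rectangle (area 406.00 mm²); the cube at (-2.5, 14) is present — its section is the full 28×29.5 rectangle (area 826.00 mm²); the 22.5×16 cube at (10.5, 3) contributes its full rectangle (area 360.00 mm²); After the difference (first − rest): starting from the 14×29 cube (406.00 mm²), the 28×29.5 cube at (-2.5, 14) partially overlaps it — only the 210.00 mm² overlap (of its 826.00 mm²) is removed, clipping the outline; the 22.5×16 cube at (10.5, 3) partially overlaps it — only the 38.50 mm² overlap (of its 360.00 mm²) is removed, clipping the outline — area = 157.50 mm²; the cube at (5.5, 7.5) is present — its section is the full 28.5×25 rectangle (area 712.50 mm²); Taking the first minus the rest: starting from the result so far (157.50 mm²), the 28.5×25 cube at (5.5, 7.5) partially overlaps it — only the 32.50 mm² overlap (of its 712.50 mm²) is removed, clipping the outline — area = 125.00 mm². At z = 14.72: the cube is present — its section is the full 14×29 rectangle (area 406.00 mm²); the 28×29.5 cube at (-2.5, 14) contributes its full rectangle (area 826.00 mm²); the cube at (10.5, 3) is present — its section is the full 22.5×16 rectangle (area 360.00 mm²); Taking the first minus the rest: starting from the 14×29 cube (406.00 mm²), the 28×29.5 cube at (-2.5, 14) partially overlaps it — only the 210.00 mm² overlap (of its 826.00 mm²) is removed, clipping the outline; the 22.5×16 cube at (10.5, 3) partially overlaps it — only the 38.50 mm² overlap (of its 360.00 mm²) is removed, clipping the outline — area = 157.50 mm²; the cube at (5.5, 7.5) is present — its section is the full 28.5×25 rectangle (area 712.50 mm²); Taking the first minus the rest: starting from that combined region (157.50 mm²), the 28.5×25 cube at (5.5, 7.5) partially overlaps it — only the 32.50 mm² overlap (of its 712.50 mm²) is removed, clipping the outline — area = 125.00 mm². Checking containment: the cross-section at z = 14.72 is a subset of the cross-section at z = 6.72.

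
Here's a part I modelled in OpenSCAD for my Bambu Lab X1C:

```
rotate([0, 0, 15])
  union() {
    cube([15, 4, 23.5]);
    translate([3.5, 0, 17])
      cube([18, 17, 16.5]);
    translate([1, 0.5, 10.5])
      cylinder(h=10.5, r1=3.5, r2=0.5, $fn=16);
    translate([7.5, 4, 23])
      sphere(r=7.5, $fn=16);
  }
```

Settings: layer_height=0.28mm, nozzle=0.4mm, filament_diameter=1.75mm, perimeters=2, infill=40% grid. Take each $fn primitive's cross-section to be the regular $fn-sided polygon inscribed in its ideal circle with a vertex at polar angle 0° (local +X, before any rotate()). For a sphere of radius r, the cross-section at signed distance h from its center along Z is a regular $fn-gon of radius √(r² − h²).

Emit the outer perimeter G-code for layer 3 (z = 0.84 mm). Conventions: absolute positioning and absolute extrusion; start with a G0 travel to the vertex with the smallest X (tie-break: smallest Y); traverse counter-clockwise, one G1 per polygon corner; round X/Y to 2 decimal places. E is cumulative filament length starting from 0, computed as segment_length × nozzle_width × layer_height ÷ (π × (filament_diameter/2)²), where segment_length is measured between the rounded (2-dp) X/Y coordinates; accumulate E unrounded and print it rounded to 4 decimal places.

G0 X-1.04 Y3.86 Z0.84
G1 X0.00 Y0.00 E0.1861
G1 X14.49 Y3.88 E0.8846
G1 X13.45 Y7.75 E1.0712
G1 X-1.04 Y3.86 E1.7698

At z = 0.84 mm: the cube is present — its section is the full 15×4 rectangle; the cube at (3.5, 0) is not intersected at this z (z outside [17, 33.5]); the cone at (1, 0.5) is not intersected at this z (z outside [10.5, 21]); the sphere at (7.5, 4) does not reach this height (|z−center|=22.160 > r=7.5); Taking the union: only the 15×4 cube is present, so the union is just that shape — 1 connected region; (whole slice rotated 15° about Z — lengths, areas and connectivity unchanged). The outline is a single polygon with 4 vertices. Extrusion per mm of travel: 0.4 × 0.28 / (π × 0.875²) = 0.046564. Accumulating E over each segment gives final E = 1.7698.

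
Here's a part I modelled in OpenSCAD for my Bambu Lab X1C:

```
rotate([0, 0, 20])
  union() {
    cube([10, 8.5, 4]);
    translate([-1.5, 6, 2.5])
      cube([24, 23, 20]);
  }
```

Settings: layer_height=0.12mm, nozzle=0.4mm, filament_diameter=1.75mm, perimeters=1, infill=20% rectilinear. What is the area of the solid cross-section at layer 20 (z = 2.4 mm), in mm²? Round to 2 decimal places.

At z = 2.4 mm: the 10×8.5 cube contributes its full rectangle (area 85.00 mm²); the cube at (-1.5, 6) is not intersected at this z (z outside [2.5, 22.5]); Taking the union: only the 10×8.5 cube is present, so the union is just that shape — area = 85.00 mm²; (rotated 20° about Z; rotation is an isometry so areas/perimeters/island counts are preserved). Overall, the cross-section is a single solid region. Net area = 85.00 mm².

85.00 mm²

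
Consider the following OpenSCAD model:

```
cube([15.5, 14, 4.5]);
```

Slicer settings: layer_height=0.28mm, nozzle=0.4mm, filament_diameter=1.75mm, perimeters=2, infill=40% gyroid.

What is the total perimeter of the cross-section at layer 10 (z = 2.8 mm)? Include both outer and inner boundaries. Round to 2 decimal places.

59.00 mm

At z = 2.8 mm: the cube is present — its section is the full 15.5×14 rectangle (perimeter 59.00 mm). Overall, the cross-section is a single solid region. Total boundary length (outer) = 59.00 mm.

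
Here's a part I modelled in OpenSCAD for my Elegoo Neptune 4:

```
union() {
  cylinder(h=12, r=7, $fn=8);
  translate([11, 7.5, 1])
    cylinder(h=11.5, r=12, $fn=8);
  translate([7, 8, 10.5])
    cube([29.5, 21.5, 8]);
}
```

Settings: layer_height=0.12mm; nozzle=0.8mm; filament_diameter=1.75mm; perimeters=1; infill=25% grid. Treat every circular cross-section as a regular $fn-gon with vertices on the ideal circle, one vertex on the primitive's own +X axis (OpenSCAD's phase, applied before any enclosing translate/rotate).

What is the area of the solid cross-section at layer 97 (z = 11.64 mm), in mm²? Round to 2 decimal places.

1004.28 mm²

At z = 11.64 mm: the cylinder: section is a regular 8-gon, circumradius r=7 (area = (8/2)·7.000²·sin(360°/8) = 138.59 mm²); the r=12 cylinder at (11, 7.5) contributes a regular 8-gon of circumradius 12 (area = (8/2)·12.000²·sin(360°/8) = 407.29 mm²); the cube at (7, 8) is present — its section is the full 29.5×21.5 rectangle (area 634.25 mm²); Taking the union: the regions partially overlap — summed areas 1180.14 mm² minus the doubly-counted overlap 175.86 mm² gives 1004.28 mm² — area = 1004.28 mm². Overall, the cross-section is a single solid region. Net area = 1004.28 mm².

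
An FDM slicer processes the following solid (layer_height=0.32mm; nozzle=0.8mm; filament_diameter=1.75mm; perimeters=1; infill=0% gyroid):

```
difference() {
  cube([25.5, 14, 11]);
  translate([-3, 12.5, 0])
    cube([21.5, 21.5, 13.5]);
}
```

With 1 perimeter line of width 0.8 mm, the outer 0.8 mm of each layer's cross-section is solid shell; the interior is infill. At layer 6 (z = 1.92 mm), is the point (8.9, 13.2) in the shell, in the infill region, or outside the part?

outside

At z = 1.92 mm: the cube (footprint 25.5×14) is included at this height; the cube at (-3, 12.5) (footprint 21.5×21.5) is included at this height; Taking the first minus the rest: starting from the 25.5×14 cube, the 21.5×21.5 cube at (-3, 12.5) partially overlaps it — only the 27.75 mm² overlap (of its 462.25 mm²) is removed, clipping the outline — 1 connected region. Overall, the cross-section is a single solid region. The nearest boundary edge runs (0.00, 12.50)→(18.50, 12.50); distance from the point to it = 0.70 mm. The point is not inside any of the regions above, so it lies outside the cross-section (0.70 mm from the nearest boundary).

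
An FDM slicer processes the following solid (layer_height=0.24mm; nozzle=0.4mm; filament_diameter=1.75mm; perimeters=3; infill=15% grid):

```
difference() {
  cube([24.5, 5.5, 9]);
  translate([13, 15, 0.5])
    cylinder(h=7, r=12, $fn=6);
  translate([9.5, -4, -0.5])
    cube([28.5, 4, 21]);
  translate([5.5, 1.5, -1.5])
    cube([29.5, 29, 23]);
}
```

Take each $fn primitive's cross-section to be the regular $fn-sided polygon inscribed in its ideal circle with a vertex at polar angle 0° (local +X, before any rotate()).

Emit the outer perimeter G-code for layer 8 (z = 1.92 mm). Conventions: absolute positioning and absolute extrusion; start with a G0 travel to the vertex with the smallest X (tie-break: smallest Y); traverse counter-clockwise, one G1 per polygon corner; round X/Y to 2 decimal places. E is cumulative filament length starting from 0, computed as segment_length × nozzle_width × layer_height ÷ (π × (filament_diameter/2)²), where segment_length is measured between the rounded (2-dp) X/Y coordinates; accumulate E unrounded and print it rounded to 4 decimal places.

At z = 1.92 mm: the cube is present — its section is the full 24.5×5.5 rectangle; the r=12 cylinder at (13, 15) contributes a regular 6-gon of circumradius 12; the 28.5×4 cube at (9.5, -4) contributes its full rectangle; the cube at (5.5, 1.5) is present — its section is the full 29.5×29 rectangle; Subtracting the remaining from the first: starting from the 24.5×5.5 cube, the r=12 cylinder at (13, 15) partially overlaps it — only the 11.17 mm² overlap (of its 374.12 mm²) is removed, clipping the outline; the 28.5×4 cube at (9.5, -4) misses the remaining region (no effect); the 29.5×29 cube at (5.5, 1.5) partially overlaps it — only the 64.83 mm² overlap (of its 855.50 mm²) is removed, clipping the outline — 1 connected region. The outline is a single polygon with 6 vertices. Extrusion per mm of travel: 0.4 × 0.24 / (π × 0.875²) = 0.039912. Accumulating E over each segment gives final E = 2.3947.

G0 X0.00 Y0.00 Z1.92
G1 X24.50 Y0.00 E0.9778
G1 X24.50 Y1.50 E1.0377
G1 X5.50 Y1.50 E1.7960
G1 X5.50 Y5.50 E1.9557
G1 X0.00 Y5.50 E2.1752
G1 X0.00 Y0.00 E2.3947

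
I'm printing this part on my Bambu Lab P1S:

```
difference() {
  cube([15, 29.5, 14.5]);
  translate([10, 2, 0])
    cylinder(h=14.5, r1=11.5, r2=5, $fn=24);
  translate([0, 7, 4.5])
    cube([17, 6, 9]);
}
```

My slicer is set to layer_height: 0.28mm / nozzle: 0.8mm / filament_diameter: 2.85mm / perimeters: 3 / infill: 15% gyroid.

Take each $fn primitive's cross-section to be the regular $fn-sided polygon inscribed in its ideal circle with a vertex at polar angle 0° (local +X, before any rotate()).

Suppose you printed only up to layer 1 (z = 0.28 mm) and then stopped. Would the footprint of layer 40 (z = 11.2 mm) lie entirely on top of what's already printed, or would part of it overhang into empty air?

part overhangs

Compare the two slices. At z = 0.28: the 15×29.5 cube contributes its full rectangle (area 442.50 mm²); the cone at (10, 2) contributes a regular 24-gon of circumradius 11.374 (interpolated between r1=11.5 and r2=5 at t=0.019) (area = (24/2)·11.374²·sin(360°/24) = 401.83 mm²); the cube at (0, 7) is absent (z outside [4.5, 13.5]); Subtracting the remaining from the first: starting from the 15×29.5 cube (442.50 mm²), the cone at (10, 2) partially overlaps it — only the 180.44 mm² overlap (of its 401.83 mm²) is removed, clipping the outline — area = 262.06 mm². At z = 11.2: the 15×29.5 cube contributes its full rectangle (area 442.50 mm²); the cone at (10, 2) contributes a regular 24-gon of circumradius 6.479 (interpolated between r1=11.5 and r2=5 at t=0.772) (area = (24/2)·6.479²·sin(360°/24) = 130.39 mm²); the cube at (0, 7) (footprint 17×6) is included at this height (area 102.00 mm²); After the difference (first − rest): starting from the 15×29.5 cube (442.50 mm²), the cone at (10, 2) partially overlaps it — only the 83.87 mm² overlap (of its 130.39 mm²) is removed, clipping the outline; the 17×6 cube at (0, 7) partially overlaps it — only the 82.00 mm² overlap (of its 102.00 mm²) is removed, clipping the outline — area = 276.63 mm². Checking containment: at z = 11.2 the cross-section extends beyond the z = 0.28 cross-section by about 30.19 mm².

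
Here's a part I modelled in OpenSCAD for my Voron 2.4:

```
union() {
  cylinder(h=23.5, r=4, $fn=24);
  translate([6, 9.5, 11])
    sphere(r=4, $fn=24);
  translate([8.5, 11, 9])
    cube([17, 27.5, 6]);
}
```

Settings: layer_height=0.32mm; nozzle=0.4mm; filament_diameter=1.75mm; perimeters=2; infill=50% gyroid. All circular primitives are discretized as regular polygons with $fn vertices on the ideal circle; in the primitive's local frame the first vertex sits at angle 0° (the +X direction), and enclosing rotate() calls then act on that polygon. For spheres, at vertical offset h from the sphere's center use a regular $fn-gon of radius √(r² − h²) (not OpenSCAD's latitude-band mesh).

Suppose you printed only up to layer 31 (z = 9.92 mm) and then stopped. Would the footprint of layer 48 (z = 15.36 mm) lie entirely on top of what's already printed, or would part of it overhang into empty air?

Compare the two slices. At z = 9.92: the cylinder: section is a regular 24-gon, circumradius r=4 (area = (24/2)·4.000²·sin(360°/24) = 49.69 mm²); the r=4 sphere at (6, 9.5) slices to a regular 24-gon of circumradius 3.851 (√(r²−h²) with h=1.08 from center) (area = (24/2)·3.851²·sin(360°/24) = 46.07 mm²); the cube at (8.5, 11) is present — its section is the full 17×27.5 rectangle (area 467.50 mm²); Merging all regions: the regions partially overlap — summed areas 563.26 mm² minus the doubly-counted overlap 0.83 mm² gives 562.43 mm² — area = 562.43 mm². At z = 15.36: the cylinder: section is a regular 24-gon, circumradius r=4 (area = (24/2)·4.000²·sin(360°/24) = 49.69 mm²); the sphere at (6, 9.5) is absent (|z−center|=4.360 > r=4); the cube at (8.5, 11) is absent (z outside [9, 15]); Combining (union): only the r=4 cylinder is present, so the union is just that shape — area = 49.69 mm². Checking containment: the cross-section at z = 15.36 is a subset of the cross-section at z = 9.92.

entirely on top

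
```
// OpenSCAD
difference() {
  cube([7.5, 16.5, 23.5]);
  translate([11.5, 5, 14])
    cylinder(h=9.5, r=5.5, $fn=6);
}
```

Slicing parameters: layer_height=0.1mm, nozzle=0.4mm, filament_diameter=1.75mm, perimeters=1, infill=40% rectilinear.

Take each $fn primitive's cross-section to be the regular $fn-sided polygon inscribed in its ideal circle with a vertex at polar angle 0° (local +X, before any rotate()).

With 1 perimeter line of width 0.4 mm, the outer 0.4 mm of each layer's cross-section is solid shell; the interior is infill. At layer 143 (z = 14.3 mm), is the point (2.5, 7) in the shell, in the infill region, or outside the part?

infill

At z = 14.3 mm: the 7.5×16.5 cube contributes its full rectangle; the r=5.5 cylinder at (11.5, 5) contributes a regular 6-gon of circumradius 5.5; After the difference (first − rest): starting from the 7.5×16.5 cube, the r=5.5 cylinder at (11.5, 5) partially overlaps it — only the 3.90 mm² overlap (of its 78.59 mm²) is removed, clipping the outline — 1 connected region. Overall, the cross-section is a single solid region. The nearest boundary edge runs (0.00, 0.00)→(0.00, 16.50); distance from the point to it = 2.50 mm. The point is inside the cross-section and 2.50 mm from the nearest boundary — more than the 0.4 mm shell width (1 × 0.4), so it's in the infill interior.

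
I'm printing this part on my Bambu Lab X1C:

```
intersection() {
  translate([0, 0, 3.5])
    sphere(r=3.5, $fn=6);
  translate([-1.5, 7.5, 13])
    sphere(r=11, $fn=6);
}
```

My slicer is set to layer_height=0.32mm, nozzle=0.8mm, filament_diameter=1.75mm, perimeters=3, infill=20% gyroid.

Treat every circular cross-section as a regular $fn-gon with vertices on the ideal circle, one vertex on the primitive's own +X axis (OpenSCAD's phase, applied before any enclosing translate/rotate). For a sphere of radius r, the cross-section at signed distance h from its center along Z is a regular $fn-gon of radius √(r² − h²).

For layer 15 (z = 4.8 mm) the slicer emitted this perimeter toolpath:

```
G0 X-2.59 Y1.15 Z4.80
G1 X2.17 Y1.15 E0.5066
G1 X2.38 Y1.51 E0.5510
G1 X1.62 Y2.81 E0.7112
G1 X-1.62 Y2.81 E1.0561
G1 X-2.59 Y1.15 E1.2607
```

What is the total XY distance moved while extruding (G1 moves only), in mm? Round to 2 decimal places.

11.85 mm

Sum the Euclidean lengths of each G1 segment: total = 11.85 mm.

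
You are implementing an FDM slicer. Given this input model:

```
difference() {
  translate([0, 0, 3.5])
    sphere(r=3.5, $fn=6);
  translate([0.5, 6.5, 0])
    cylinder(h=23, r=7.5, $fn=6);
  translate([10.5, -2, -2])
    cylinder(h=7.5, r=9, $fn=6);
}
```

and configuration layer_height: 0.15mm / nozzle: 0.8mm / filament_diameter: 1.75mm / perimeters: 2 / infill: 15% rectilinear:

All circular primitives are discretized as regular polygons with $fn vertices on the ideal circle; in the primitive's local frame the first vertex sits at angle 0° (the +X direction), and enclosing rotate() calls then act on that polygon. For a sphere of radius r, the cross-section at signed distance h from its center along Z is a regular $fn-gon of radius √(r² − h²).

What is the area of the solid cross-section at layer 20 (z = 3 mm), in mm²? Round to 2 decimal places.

At z = 3 mm: the sphere: section is a regular 6-gon, circumradius = √(r²−h²) = √(3.5²−0.5²) = 3.464 (area = (6/2)·3.464²·sin(360°/6) = 31.18 mm²); the cylinder at (0.5, 6.5): section is a regular 6-gon, circumradius r=7.5 (area = (6/2)·7.500²·sin(360°/6) = 146.14 mm²); the r=9 cylinder at (10.5, -2) gives a regular 6-gon of circumradius 9 (constant along its height) (area = (6/2)·9.000²·sin(360°/6) = 210.44 mm²); Subtracting the remaining from the first: starting from the r=3.5 sphere (31.18 mm²), the r=7.5 cylinder at (0.5, 6.5) partially overlaps it — only the 15.54 mm² overlap (of its 146.14 mm²) is removed, clipping the outline; the r=9 cylinder at (10.5, -2) partially overlaps it — only the 1.91 mm² overlap (of its 210.44 mm²) is removed, clipping the outline — area = 13.73 mm². Overall, the cross-section is a single solid region. Net area = 13.73 mm².

13.73 mm²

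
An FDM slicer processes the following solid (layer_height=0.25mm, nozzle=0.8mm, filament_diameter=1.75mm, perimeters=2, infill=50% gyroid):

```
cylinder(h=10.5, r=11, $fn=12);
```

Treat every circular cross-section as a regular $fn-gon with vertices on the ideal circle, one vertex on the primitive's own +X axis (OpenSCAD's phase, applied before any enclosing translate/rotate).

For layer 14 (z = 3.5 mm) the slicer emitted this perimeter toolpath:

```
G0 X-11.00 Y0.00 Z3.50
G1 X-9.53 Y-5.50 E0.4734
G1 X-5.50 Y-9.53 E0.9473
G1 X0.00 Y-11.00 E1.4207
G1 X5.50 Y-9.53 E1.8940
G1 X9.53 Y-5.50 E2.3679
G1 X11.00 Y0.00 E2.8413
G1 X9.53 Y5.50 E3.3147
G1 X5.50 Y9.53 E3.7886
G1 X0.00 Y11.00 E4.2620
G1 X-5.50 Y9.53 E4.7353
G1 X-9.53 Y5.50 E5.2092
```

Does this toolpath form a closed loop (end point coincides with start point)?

no

Start point (G0): (-11.00, 0.00). End point (last G1): the path does not return to the start — open.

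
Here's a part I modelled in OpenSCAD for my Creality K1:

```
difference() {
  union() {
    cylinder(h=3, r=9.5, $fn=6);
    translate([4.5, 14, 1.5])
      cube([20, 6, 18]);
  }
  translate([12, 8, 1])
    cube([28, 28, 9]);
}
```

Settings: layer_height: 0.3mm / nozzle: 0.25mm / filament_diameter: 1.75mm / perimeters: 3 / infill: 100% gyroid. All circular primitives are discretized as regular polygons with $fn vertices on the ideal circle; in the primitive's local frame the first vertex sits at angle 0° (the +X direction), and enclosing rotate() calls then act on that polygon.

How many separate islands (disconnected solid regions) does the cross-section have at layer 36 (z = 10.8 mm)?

1

At z = 10.8 mm: the cylinder does not reach this height (z outside [0, 3]); the cube at (4.5, 14) is present — its section is the full 20×6 rectangle; Combining (union): only the 20×6 cube at (4.5, 14) is present, so the union is just that shape — 1 connected region; the cube at (12, 8) does not reach this height (z outside [1, 10]); Taking the first minus the rest: none of the subtracted shapes is present at this height, so that combined region is unchanged — 1 connected region. Overall, the cross-section is a single solid region. Island count = 1.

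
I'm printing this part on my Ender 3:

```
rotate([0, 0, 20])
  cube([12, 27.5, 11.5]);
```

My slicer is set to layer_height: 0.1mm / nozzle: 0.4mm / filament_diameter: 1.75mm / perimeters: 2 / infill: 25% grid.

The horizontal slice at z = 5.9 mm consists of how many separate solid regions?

At z = 5.9 mm: the 12×27.5 cube contributes its full rectangle; (whole slice rotated 20° about Z — lengths, areas and connectivity unchanged). The result has 1 disconnected region.

1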